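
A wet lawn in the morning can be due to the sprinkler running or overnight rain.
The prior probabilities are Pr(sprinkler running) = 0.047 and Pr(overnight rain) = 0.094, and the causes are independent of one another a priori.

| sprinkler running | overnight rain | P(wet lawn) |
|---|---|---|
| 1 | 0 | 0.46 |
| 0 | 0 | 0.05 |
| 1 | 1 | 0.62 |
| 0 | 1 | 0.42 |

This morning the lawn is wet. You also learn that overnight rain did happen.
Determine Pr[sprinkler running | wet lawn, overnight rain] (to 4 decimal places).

P(wet lawn | overnight rain) = 0.42·0.953 + 0.62·0.047 = 0.400260 + 0.029140 = 0.429400
Of this, 0.029140 comes from 0.62·0.047 (the sprinkler running=true cases).
So P(sprinkler running | wet lawn, overnight rain) = 0.029140/0.429400 ≈ 0.0679.

Pr[sprinkler running | wet lawn, overnight rain] ≈ 0.0679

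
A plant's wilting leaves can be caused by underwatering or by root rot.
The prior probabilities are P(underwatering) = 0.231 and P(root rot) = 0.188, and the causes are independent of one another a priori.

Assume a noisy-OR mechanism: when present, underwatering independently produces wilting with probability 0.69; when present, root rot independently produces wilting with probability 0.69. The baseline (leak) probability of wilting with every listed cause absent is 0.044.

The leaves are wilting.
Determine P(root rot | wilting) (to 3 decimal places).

P(root rot | wilting) ≈ 0.470

Under noisy-OR, P(wilting | causes) = 1 − (1−0.044)·∏(1−qᵢ) over the active causes.
For the numerator, keep only root rot=true terms: 0.101727 + 0.039438 = 0.141165
Normalizer over all consistent configurations: 0.044·0.769·0.812 + 0.70364·0.769·0.188 + 0.70364·0.231·0.812 + 0.908128·0.231·0.188 = 0.300623
Posterior = 0.141165 / 0.300623 ≈ 0.470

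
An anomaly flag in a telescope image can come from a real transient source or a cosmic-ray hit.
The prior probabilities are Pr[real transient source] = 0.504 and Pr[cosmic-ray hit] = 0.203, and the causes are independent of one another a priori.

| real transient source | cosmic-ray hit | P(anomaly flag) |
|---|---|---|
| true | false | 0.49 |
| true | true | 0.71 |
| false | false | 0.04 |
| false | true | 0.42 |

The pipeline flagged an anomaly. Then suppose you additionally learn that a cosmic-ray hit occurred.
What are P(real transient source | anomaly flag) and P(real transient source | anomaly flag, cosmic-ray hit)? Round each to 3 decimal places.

P(real transient source | anomaly flag) ≈ 0.823; P(real transient source | anomaly flag, cosmic-ray hit) ≈ 0.632

By total probability over the 4 (real transient source, cosmic-ray hit) configurations:
  P(anomaly flag) = 0.04*0.496*0.797 + 0.42*0.496*0.203 + 0.49*0.504*0.797 + 0.71*0.504*0.203
        = 0.015812 + 0.042289 + 0.196827 + 0.072642 = 0.327570
Configurations with real transient source contribute 0.269469, so
  P(real transient source | anomaly flag) = 0.269469 / 0.327570 ≈ 0.823

Now also conditioning on cosmic-ray hit=true:
Weight on real transient source=true, given the evidence: 0.71*0.504 = 0.357840
Denominator P(anomaly flag | cosmic-ray hit): 0.42*0.496 + 0.71*0.504 = 0.566160
Posterior = 0.357840 / 0.566160 ≈ 0.632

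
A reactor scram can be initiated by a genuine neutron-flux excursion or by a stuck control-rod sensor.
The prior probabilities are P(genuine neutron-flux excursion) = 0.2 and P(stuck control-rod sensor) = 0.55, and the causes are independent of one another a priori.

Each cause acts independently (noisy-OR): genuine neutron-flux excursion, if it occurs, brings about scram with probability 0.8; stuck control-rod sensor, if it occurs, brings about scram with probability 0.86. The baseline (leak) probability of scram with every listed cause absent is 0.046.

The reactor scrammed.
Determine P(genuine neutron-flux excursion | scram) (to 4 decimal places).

P(genuine neutron-flux excursion | scram) ≈ 0.3114

Under noisy-OR, P(scram | causes) = 1 − (1−0.046)·∏(1−qᵢ) over the active causes.
Sum P(scram|·) weighted by the priors over the 4 (genuine neutron-flux excursion, stuck control-rod sensor) configurations:
  P(scram) = 0.046*0.8*0.45 + 0.86644*0.8*0.55 + 0.8092*0.2*0.45 + 0.973288*0.2*0.55
        = 0.016560 + 0.381234 + 0.072828 + 0.107062 = 0.577684
Configurations with genuine neutron-flux excursion contribute 0.179890, so
  P(genuine neutron-flux excursion | scram) = 0.179890 / 0.577684 ≈ 0.3114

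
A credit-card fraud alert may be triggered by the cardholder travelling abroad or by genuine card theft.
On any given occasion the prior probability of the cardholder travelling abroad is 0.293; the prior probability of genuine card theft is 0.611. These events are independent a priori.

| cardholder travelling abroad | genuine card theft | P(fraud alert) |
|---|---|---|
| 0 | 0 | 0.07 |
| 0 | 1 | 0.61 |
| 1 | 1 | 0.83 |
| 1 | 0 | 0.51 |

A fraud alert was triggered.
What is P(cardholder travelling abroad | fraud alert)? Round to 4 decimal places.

P(fraud alert) = 0.07*0.707*0.389 + 0.61*0.707*0.611 + 0.51*0.293*0.389 + 0.83*0.293*0.611 = 0.019252 + 0.263506 + 0.058128 + 0.148589 = 0.489475
Restricting to configurations with cardholder travelling abroad present: 0.058128 + 0.148589 = 0.206717.
So P(cardholder travelling abroad | fraud alert) = 0.206717/0.489475 ≈ 0.4223.

P(cardholder travelling abroad | fraud alert) ≈ 0.4223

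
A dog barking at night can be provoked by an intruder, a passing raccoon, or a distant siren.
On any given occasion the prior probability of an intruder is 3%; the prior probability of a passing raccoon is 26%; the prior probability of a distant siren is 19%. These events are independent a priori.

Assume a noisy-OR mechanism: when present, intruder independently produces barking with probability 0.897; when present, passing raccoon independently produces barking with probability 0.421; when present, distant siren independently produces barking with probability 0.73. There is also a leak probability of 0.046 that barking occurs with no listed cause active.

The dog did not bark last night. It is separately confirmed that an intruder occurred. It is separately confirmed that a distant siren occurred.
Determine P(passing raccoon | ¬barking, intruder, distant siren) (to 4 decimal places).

Under noisy-OR, P(barking | causes) = 1 − (1−0.046)·∏(1−qᵢ) over the active causes.
P(¬barking | intruder, distant siren) = 0.026531·0.74 + 0.015361·0.26 = 0.019633 + 0.003994 = 0.023627
Restricting to configurations with passing raccoon present: 0.015361·0.26 = 0.003994.
Hence the posterior is 0.003994/0.023627 ≈ 0.1690.

P(passing raccoon | ¬barking, intruder, distant siren) ≈ 0.1690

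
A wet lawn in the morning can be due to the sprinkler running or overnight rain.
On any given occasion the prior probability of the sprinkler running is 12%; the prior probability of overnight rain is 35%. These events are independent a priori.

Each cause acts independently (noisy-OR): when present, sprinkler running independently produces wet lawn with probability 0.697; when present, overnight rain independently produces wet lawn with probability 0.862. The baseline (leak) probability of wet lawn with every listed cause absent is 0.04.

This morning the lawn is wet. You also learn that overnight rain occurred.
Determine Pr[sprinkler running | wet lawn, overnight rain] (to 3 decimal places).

Under noisy-OR, P(wet lawn | causes) = 1 − (1−0.04)·∏(1−qᵢ) over the active causes.
Numerator (weight on configurations with sprinkler running): 0.959859*0.12 = 0.115183
The normalizing constant is 0.86752*0.88 + 0.959859*0.12 = 0.878601
Posterior = 0.115183 / 0.878601 ≈ 0.131

Pr[sprinkler running | wet lawn, overnight rain] ≈ 0.131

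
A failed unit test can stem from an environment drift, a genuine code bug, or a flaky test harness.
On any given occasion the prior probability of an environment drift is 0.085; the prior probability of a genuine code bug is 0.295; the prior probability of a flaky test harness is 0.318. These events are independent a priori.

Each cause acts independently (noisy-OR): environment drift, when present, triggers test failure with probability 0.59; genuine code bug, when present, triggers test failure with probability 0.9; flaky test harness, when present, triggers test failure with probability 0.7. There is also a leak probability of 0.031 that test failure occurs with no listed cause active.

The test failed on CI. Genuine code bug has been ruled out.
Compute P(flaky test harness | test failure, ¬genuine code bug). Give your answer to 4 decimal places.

Under noisy-OR, P(test failure | causes) = 1 − (1−0.031)·∏(1−qᵢ) over the active causes.
Sum P(test failure|·) weighted by the priors over the 4 (environment drift, flaky test harness) configurations:
  P(test failure | ¬genuine code bug) = 0.031×0.915×0.682 + 0.7093×0.915×0.318 + 0.60271×0.085×0.682 + 0.880813×0.085×0.318
        = 0.019345 + 0.206385 + 0.034939 + 0.023808 = 0.284477
Configurations with flaky test harness contribute 0.230193, so
  P(flaky test harness | test failure, ¬genuine code bug) = 0.230193 / 0.284477 ≈ 0.8092

P(flaky test harness | test failure, ¬genuine code bug) ≈ 0.8092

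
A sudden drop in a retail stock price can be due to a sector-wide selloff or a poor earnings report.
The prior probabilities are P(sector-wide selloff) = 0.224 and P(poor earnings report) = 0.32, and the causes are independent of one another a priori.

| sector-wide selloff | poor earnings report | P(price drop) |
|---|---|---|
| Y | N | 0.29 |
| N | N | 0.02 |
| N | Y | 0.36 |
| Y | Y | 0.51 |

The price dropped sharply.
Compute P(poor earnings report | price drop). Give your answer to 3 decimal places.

P(poor earnings report | price drop) ≈ 0.697

P(price drop) = 0.02×0.776×0.68 + 0.36×0.776×0.32 + 0.29×0.224×0.68 + 0.51×0.224×0.32 = 0.010554 + 0.089395 + 0.044173 + 0.036557 = 0.180679
Restricting to configurations with poor earnings report present: 0.089395 + 0.036557 = 0.125952.
Hence the posterior is 0.125952/0.180679 ≈ 0.697.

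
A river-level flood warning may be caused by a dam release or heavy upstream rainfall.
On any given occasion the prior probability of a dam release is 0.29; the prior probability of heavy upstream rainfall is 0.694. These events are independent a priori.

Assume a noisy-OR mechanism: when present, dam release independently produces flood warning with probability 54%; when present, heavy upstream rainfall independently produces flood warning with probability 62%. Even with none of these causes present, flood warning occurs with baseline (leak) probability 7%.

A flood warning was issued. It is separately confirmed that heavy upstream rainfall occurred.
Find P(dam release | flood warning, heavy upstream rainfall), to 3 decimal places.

P(dam release | flood warning, heavy upstream rainfall) ≈ 0.346

Under noisy-OR, P(flood warning | causes) = 1 − (1−0.07)·∏(1−qᵢ) over the active causes.
Numerator (weight on configurations with dam release): 0.837436·0.29 = 0.242856
Normalizer over all consistent configurations: 0.6466·0.71 + 0.837436·0.29 = 0.701942
P(dam release | flood warning, heavy upstream rainfall) = 0.242856/0.701942 ≈ 0.346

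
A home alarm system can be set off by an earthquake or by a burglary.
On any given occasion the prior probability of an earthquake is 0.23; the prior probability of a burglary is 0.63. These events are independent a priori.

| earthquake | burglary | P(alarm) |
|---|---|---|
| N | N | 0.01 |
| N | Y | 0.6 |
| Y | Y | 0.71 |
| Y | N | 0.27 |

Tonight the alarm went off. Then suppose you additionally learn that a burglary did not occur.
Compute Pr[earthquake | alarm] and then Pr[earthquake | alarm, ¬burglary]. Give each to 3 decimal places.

Numerator (weight on configurations with earthquake): 0.022977 + 0.102879 = 0.125856
Denominator P(alarm): 0.01·0.77·0.37 + 0.6·0.77·0.63 + 0.27·0.23·0.37 + 0.71·0.23·0.63 = 0.419765
Posterior = 0.125856 / 0.419765 ≈ 0.300

Now condition on the additional information:
P(alarm | ¬burglary) = 0.01·0.77 + 0.27·0.23 = 0.007700 + 0.062100 = 0.069800
Restricting to configurations with earthquake present: 0.27·0.23 = 0.062100.
So P(earthquake | alarm, ¬burglary) = 0.062100/0.069800 ≈ 0.890.

Pr[earthquake | alarm] ≈ 0.300; Pr[earthquake | alarm, ¬burglary] ≈ 0.890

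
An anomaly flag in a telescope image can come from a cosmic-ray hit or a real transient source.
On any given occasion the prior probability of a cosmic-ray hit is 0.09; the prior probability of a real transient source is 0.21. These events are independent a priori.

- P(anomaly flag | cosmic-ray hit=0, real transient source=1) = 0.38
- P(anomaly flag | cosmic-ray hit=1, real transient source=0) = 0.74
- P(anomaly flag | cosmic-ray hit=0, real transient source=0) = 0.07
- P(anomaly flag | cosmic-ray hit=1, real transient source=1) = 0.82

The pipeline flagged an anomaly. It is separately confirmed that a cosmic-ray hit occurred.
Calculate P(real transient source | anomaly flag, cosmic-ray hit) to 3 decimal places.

P(real transient source | anomaly flag, cosmic-ray hit) ≈ 0.228

By total probability over both values of real transient source:
  P(anomaly flag | cosmic-ray hit) = 0.74·0.79 + 0.82·0.21
        = 0.584600 + 0.172200 = 0.756800
Keeping only the real transient source-present terms gives 0.172200, so
  P(real transient source | anomaly flag, cosmic-ray hit) = 0.172200 / 0.756800 ≈ 0.228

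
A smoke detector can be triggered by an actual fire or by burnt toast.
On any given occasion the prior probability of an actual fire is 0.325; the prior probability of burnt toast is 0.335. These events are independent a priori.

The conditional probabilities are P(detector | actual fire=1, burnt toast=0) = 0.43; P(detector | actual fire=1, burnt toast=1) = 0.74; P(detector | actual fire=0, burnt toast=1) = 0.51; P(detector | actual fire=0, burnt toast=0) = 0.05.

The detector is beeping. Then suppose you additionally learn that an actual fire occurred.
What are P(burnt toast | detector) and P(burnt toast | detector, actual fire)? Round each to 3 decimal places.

Weight on burnt toast=true, given the evidence: 0.115324 + 0.080568 = 0.195892
Denominator P(detector): 0.05×0.675×0.665 + 0.51×0.675×0.335 + 0.43×0.325×0.665 + 0.74×0.325×0.335 = 0.311270
Posterior = 0.195892 / 0.311270 ≈ 0.629

Now condition on the additional information:
Sum P(detector|·) weighted by the priors over both values of burnt toast:
  P(detector | actual fire) = 0.43·0.665 + 0.74·0.335
        = 0.285950 + 0.247900 = 0.533850
The terms with burnt toast present sum to 0.247900, so
  P(burnt toast | detector, actual fire) = 0.247900 / 0.533850 ≈ 0.464

P(burnt toast | detector) ≈ 0.629; P(burnt toast | detector, actual fire) ≈ 0.464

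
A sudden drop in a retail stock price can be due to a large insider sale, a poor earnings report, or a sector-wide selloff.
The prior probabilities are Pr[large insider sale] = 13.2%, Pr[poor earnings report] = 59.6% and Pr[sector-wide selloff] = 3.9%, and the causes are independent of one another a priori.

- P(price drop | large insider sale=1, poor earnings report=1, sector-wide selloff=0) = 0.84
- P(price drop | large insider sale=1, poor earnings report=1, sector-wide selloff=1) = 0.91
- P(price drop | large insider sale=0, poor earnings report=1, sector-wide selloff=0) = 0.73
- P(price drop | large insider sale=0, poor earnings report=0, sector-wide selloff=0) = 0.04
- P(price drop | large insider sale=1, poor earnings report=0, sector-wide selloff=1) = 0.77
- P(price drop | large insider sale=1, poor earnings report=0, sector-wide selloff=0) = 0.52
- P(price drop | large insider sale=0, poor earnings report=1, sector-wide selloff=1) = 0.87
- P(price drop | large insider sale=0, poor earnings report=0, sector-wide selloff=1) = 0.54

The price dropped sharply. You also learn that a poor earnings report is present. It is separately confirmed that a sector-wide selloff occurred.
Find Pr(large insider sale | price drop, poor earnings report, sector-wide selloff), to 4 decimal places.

Numerator (weight on configurations with large insider sale): 0.91·0.132 = 0.120120
Denominator P(price drop | poor earnings report, sector-wide selloff): 0.87·0.868 + 0.91·0.132 = 0.875280
P(large insider sale | price drop, poor earnings report, sector-wide selloff) = 0.120120/0.875280 ≈ 0.1372

Pr(large insider sale | price drop, poor earnings report, sector-wide selloff) ≈ 0.1372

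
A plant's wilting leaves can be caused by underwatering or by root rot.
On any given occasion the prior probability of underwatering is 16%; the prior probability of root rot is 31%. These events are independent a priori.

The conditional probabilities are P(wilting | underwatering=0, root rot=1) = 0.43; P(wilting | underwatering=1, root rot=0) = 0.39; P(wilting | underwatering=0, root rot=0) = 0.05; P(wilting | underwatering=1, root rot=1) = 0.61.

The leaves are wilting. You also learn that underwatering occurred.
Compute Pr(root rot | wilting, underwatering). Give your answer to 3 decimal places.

By total probability over both values of root rot:
  P(wilting | underwatering) = 0.39×0.69 + 0.61×0.31
        = 0.269100 + 0.189100 = 0.458200
Keeping only the root rot-present terms gives 0.189100, so
  P(root rot | wilting, underwatering) = 0.189100 / 0.458200 ≈ 0.413

Pr(root rot | wilting, underwatering) ≈ 0.413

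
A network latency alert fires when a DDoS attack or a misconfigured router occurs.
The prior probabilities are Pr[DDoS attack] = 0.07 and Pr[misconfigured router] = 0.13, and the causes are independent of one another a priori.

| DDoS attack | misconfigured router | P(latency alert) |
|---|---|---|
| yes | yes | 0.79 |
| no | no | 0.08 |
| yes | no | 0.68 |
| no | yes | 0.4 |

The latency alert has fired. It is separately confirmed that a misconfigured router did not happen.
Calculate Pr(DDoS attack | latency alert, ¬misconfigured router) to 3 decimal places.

Pr(DDoS attack | latency alert, ¬misconfigured router) ≈ 0.390

For the numerator, keep only DDoS attack=true terms: 0.68×0.07 = 0.047600
The normalizing constant is 0.08×0.93 + 0.68×0.07 = 0.122000
P(DDoS attack | latency alert, ¬misconfigured router) = 0.047600/0.122000 ≈ 0.390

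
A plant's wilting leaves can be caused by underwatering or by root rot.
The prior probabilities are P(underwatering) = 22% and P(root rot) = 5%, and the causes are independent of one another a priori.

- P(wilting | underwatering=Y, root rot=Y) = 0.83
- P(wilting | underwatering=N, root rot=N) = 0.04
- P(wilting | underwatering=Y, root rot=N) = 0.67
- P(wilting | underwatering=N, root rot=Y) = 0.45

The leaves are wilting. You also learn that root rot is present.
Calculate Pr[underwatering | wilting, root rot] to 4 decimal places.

Pr[underwatering | wilting, root rot] ≈ 0.3422

Sum P(wilting|·) weighted by the priors over both values of underwatering:
  P(wilting | root rot) = 0.45·0.78 + 0.83·0.22
        = 0.351000 + 0.182600 = 0.533600
Configurations with underwatering contribute 0.182600, so
  P(underwatering | wilting, root rot) = 0.182600 / 0.533600 ≈ 0.3422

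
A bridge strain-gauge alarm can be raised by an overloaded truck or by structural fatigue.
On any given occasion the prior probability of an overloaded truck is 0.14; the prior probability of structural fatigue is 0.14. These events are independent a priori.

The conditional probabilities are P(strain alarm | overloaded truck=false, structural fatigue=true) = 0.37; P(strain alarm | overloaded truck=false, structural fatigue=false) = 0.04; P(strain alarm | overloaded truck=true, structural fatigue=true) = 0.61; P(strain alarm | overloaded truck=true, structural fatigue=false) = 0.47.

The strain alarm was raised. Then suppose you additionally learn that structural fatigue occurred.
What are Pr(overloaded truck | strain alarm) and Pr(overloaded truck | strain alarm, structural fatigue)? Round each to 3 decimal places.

Enumerate the 4 (overloaded truck, structural fatigue) configurations and weight by the priors:
  P(strain alarm) = 0.04×0.86×0.86 + 0.37×0.86×0.14 + 0.47×0.14×0.86 + 0.61×0.14×0.14
        = 0.029584 + 0.044548 + 0.056588 + 0.011956 = 0.142676
Configurations with overloaded truck contribute 0.068544, so
  P(overloaded truck | strain alarm) = 0.068544 / 0.142676 ≈ 0.480

With the extra evidence:
By total probability over both values of overloaded truck:
  P(strain alarm | structural fatigue) = 0.37×0.86 + 0.61×0.14
        = 0.318200 + 0.085400 = 0.403600
The terms with overloaded truck present sum to 0.085400, so
  P(overloaded truck | strain alarm, structural fatigue) = 0.085400 / 0.403600 ≈ 0.212
This is intercausal reasoning (explaining away): once structural fatigue accounts for the strain alarm, overloaded truck becomes less likely.

Pr(overloaded truck | strain alarm) ≈ 0.480; Pr(overloaded truck | strain alarm, structural fatigue) ≈ 0.212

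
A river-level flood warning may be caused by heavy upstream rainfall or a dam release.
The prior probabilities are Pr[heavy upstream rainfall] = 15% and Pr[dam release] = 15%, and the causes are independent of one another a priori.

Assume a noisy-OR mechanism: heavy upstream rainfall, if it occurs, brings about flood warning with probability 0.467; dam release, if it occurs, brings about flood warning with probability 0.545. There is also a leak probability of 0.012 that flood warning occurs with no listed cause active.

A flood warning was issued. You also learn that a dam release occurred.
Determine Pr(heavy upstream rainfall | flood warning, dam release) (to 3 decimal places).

Pr(heavy upstream rainfall | flood warning, dam release) ≈ 0.196

Under noisy-OR, P(flood warning | causes) = 1 − (1−0.012)·∏(1−qᵢ) over the active causes.
P(flood warning | dam release) = 0.55046×0.85 + 0.760395×0.15 = 0.467891 + 0.114059 = 0.581950
The heavy upstream rainfall-present share is 0.760395×0.15 = 0.114059.
P(heavy upstream rainfall | flood warning, dam release) = 0.114059 / 0.581950 ≈ 0.196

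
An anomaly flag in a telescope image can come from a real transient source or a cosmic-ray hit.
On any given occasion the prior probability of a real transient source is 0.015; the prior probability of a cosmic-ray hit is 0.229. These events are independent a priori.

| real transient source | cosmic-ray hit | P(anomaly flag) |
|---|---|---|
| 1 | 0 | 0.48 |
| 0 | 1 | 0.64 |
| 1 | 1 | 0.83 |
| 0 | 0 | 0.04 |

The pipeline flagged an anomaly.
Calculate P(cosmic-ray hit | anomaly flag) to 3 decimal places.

Numerator (weight on configurations with cosmic-ray hit): 0.144362 + 0.002851 = 0.147213
Normalizer over all consistent configurations: 0.04×0.985×0.771 + 0.64×0.985×0.229 + 0.48×0.015×0.771 + 0.83×0.015×0.229 = 0.183141
P(cosmic-ray hit | anomaly flag) = 0.147213/0.183141 ≈ 0.804

P(cosmic-ray hit | anomaly flag) ≈ 0.804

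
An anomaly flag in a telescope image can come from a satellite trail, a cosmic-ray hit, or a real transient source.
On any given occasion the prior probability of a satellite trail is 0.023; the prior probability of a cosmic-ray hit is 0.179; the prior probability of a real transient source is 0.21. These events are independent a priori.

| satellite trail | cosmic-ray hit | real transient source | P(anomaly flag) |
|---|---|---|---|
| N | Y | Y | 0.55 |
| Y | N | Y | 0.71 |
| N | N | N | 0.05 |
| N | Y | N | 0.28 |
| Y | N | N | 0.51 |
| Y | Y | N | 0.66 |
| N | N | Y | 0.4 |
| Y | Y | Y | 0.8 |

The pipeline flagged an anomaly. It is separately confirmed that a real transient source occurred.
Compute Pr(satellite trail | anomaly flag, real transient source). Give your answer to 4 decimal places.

P(anomaly flag | real transient source) = 0.4×0.977×0.821 + 0.55×0.977×0.179 + 0.71×0.023×0.821 + 0.8×0.023×0.179 = 0.320847 + 0.096186 + 0.013407 + 0.003294 = 0.433734
Restricting to configurations with satellite trail present: 0.013407 + 0.003294 = 0.016701.
So P(satellite trail | anomaly flag, real transient source) = 0.016701/0.433734 ≈ 0.0385.

Pr(satellite trail | anomaly flag, real transient source) ≈ 0.0385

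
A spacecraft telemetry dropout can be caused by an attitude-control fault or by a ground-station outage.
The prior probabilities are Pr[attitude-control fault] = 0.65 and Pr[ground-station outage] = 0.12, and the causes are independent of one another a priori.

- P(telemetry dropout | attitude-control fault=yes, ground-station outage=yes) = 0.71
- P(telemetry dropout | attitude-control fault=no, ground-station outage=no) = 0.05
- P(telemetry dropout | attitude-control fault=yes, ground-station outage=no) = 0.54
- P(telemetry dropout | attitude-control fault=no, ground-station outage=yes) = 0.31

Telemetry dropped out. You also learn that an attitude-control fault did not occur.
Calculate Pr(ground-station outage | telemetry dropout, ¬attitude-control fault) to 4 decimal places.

Pr(ground-station outage | telemetry dropout, ¬attitude-control fault) ≈ 0.4581

P(telemetry dropout | ¬attitude-control fault) = 0.05·0.88 + 0.31·0.12 = 0.044000 + 0.037200 = 0.081200
Of this, 0.037200 comes from 0.31·0.12 (the ground-station outage=true cases).
Hence the posterior is 0.037200/0.081200 ≈ 0.4581.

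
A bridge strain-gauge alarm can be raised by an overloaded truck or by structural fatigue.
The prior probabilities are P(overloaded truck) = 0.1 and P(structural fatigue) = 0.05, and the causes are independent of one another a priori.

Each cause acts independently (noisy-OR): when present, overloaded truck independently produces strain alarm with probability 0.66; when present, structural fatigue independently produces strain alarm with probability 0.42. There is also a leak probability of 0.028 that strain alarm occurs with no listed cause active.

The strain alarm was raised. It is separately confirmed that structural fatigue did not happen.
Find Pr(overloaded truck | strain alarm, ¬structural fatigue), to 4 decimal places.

Under noisy-OR, P(strain alarm | causes) = 1 − (1−0.028)·∏(1−qᵢ) over the active causes.
Enumerate both values of overloaded truck and weight by the priors:
  P(strain alarm | ¬structural fatigue) = 0.028×0.9 + 0.66952×0.1
        = 0.025200 + 0.066952 = 0.092152
Configurations with overloaded truck contribute 0.066952, so
  P(overloaded truck | strain alarm, ¬structural fatigue) = 0.066952 / 0.092152 ≈ 0.7265

Pr(overloaded truck | strain alarm, ¬structural fatigue) ≈ 0.7265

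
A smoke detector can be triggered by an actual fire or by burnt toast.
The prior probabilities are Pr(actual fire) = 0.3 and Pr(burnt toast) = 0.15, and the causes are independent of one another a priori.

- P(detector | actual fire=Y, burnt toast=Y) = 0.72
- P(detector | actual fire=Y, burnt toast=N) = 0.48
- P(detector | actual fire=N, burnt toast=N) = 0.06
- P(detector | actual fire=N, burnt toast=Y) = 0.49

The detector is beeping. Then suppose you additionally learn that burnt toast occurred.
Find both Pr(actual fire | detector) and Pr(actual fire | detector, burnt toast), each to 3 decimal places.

Pr(actual fire | detector) ≈ 0.640; Pr(actual fire | detector, burnt toast) ≈ 0.386

By total probability over the 4 (actual fire, burnt toast) configurations:
  P(detector) = 0.06·0.7·0.85 + 0.49·0.7·0.15 + 0.48·0.3·0.85 + 0.72·0.3·0.15
        = 0.035700 + 0.051450 + 0.122400 + 0.032400 = 0.241950
Keeping only the actual fire-present terms gives 0.154800, so
  P(actual fire | detector) = 0.154800 / 0.241950 ≈ 0.640

With the extra evidence:
P(detector | burnt toast) = 0.49·0.7 + 0.72·0.3 = 0.343000 + 0.216000 = 0.559000
Restricting to configurations with actual fire present: 0.72·0.3 = 0.216000.
P(actual fire | detector, burnt toast) = 0.216000 / 0.559000 ≈ 0.386
Conditioning on burnt toast lowers the posterior on actual fire: the classic explaining-away effect in a common-effect structure.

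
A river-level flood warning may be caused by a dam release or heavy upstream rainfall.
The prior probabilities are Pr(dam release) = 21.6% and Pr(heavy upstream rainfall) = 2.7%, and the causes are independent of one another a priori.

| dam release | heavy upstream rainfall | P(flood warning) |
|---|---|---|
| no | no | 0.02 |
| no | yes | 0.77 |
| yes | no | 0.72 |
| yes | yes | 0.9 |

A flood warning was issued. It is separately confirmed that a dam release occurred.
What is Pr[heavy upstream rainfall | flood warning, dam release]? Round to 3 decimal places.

By total probability over both values of heavy upstream rainfall:
  P(flood warning | dam release) = 0.72*0.973 + 0.9*0.027
        = 0.700560 + 0.024300 = 0.724860
Configurations with heavy upstream rainfall contribute 0.024300, so
  P(heavy upstream rainfall | flood warning, dam release) = 0.024300 / 0.724860 ≈ 0.034

Pr[heavy upstream rainfall | flood warning, dam release] ≈ 0.034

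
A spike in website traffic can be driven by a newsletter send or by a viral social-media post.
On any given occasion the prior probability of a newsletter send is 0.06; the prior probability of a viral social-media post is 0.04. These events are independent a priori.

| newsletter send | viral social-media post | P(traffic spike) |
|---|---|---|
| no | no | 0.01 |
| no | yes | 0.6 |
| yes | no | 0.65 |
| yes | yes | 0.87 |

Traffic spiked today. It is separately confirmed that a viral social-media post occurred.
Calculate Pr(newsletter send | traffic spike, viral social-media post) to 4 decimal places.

Pr(newsletter send | traffic spike, viral social-media post) ≈ 0.0847

P(traffic spike | viral social-media post) = 0.6*0.94 + 0.87*0.06 = 0.564000 + 0.052200 = 0.616200
The newsletter send-present share is 0.87*0.06 = 0.052200.
Hence the posterior is 0.052200/0.616200 ≈ 0.0847.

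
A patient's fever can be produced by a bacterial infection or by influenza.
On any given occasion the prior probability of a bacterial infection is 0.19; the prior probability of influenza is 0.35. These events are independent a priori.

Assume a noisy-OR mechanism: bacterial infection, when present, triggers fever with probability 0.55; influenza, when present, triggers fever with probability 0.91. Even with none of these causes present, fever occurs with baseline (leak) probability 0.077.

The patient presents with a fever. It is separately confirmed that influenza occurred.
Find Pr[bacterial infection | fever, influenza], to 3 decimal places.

Under noisy-OR, P(fever | causes) = 1 − (1−0.077)·∏(1−qᵢ) over the active causes.
Numerator (weight on configurations with bacterial infection): 0.962619·0.19 = 0.182898
Denominator P(fever | influenza): 0.91693·0.81 + 0.962619·0.19 = 0.925611
Posterior = 0.182898 / 0.925611 ≈ 0.198

Pr[bacterial infection | fever, influenza] ≈ 0.198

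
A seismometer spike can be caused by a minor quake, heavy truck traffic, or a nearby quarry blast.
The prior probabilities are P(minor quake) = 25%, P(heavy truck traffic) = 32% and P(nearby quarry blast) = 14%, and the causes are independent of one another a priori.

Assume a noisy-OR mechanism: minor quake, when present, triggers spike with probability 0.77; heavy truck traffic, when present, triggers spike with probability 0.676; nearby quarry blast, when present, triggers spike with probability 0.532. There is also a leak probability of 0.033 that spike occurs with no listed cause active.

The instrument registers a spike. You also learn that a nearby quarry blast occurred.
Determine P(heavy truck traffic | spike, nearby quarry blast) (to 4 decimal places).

Under noisy-OR, P(spike | causes) = 1 − (1−0.033)·∏(1−qᵢ) over the active causes.
P(spike | nearby quarry blast) = 0.547444*0.75*0.68 + 0.853372*0.75*0.32 + 0.895912*0.25*0.68 + 0.966276*0.25*0.32 = 0.279196 + 0.204809 + 0.152305 + 0.077302 = 0.713612
The heavy truck traffic-present share is 0.204809 + 0.077302 = 0.282111.
So P(heavy truck traffic | spike, nearby quarry blast) = 0.282111/0.713612 ≈ 0.3953.

P(heavy truck traffic | spike, nearby quarry blast) ≈ 0.3953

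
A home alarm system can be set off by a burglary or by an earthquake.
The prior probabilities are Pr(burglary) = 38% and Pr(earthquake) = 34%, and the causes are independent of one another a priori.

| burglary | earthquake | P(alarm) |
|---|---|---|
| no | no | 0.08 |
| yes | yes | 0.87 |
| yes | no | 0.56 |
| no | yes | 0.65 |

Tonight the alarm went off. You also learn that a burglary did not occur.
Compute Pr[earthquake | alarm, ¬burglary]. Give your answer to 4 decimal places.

Pr[earthquake | alarm, ¬burglary] ≈ 0.8072

P(alarm | ¬burglary) = 0.08*0.66 + 0.65*0.34 = 0.052800 + 0.221000 = 0.273800
Restricting to configurations with earthquake present: 0.65*0.34 = 0.221000.
So P(earthquake | alarm, ¬burglary) = 0.221000/0.273800 ≈ 0.8072.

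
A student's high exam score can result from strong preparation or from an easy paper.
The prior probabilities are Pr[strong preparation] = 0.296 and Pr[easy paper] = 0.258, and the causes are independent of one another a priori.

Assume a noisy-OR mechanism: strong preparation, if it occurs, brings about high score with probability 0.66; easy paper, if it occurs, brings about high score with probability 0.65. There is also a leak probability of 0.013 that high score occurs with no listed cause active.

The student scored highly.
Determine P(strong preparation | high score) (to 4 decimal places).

P(strong preparation | high score) ≈ 0.6293

Under noisy-OR, P(high score | causes) = 1 − (1−0.013)·∏(1−qᵢ) over the active causes.
For the numerator, keep only strong preparation=true terms: 0.145928 + 0.067398 = 0.213326
Denominator P(high score): 0.013*0.704*0.742 + 0.65455*0.704*0.258 + 0.66442*0.296*0.742 + 0.882547*0.296*0.258 = 0.339004
P(strong preparation | high score) = 0.213326/0.339004 ≈ 0.6293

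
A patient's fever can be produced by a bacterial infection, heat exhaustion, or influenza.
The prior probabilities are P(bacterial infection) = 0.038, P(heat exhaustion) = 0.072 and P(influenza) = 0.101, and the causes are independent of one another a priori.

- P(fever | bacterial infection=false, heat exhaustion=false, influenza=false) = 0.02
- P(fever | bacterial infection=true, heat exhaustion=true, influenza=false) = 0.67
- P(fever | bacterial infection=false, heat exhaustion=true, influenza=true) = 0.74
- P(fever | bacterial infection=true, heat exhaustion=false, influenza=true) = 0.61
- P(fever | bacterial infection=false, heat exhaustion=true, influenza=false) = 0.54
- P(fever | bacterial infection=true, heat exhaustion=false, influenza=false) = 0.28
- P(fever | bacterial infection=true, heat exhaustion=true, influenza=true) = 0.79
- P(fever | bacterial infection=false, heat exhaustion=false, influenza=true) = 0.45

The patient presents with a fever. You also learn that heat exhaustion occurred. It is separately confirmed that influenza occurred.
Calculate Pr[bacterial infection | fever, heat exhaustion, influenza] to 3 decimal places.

Pr[bacterial infection | fever, heat exhaustion, influenza] ≈ 0.040

For the numerator, keep only bacterial infection=true terms: 0.79×0.038 = 0.030020
Normalizer over all consistent configurations: 0.74×0.962 + 0.79×0.038 = 0.741900
Posterior = 0.030020 / 0.741900 ≈ 0.040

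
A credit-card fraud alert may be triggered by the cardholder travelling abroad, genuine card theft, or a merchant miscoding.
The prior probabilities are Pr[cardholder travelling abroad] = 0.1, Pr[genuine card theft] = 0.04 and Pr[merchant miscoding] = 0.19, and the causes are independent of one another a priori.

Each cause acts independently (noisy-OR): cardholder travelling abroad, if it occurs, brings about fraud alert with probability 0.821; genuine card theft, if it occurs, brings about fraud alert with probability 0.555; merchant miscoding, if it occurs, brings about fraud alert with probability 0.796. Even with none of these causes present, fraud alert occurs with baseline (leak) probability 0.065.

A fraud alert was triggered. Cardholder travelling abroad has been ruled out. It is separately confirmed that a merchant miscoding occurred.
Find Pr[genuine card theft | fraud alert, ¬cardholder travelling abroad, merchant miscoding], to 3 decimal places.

Under noisy-OR, P(fraud alert | causes) = 1 − (1−0.065)·∏(1−qᵢ) over the active causes.
By total probability over both values of genuine card theft:
  P(fraud alert | ¬cardholder travelling abroad, merchant miscoding) = 0.80926×0.96 + 0.915121×0.04
        = 0.776890 + 0.036605 = 0.813495
Keeping only the genuine card theft-present terms gives 0.036605, so
  P(genuine card theft | fraud alert, ¬cardholder travelling abroad, merchant miscoding) = 0.036605 / 0.813495 ≈ 0.045

Pr[genuine card theft | fraud alert, ¬cardholder travelling abroad, merchant miscoding] ≈ 0.045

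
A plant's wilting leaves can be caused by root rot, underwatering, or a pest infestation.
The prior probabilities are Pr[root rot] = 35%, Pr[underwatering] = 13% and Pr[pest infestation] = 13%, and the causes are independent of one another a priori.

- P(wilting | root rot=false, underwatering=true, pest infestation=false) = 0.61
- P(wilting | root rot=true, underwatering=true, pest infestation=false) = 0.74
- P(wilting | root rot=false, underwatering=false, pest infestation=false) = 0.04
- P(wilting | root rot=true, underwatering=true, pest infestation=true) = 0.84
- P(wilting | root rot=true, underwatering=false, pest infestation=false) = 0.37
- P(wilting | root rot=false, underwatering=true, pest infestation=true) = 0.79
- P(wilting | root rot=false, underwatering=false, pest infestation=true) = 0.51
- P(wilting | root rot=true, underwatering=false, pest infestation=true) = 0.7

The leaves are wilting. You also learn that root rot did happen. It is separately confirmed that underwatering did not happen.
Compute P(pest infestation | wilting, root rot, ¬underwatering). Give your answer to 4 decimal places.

P(pest infestation | wilting, root rot, ¬underwatering) ≈ 0.2204

P(wilting | root rot, ¬underwatering) = 0.37×0.87 + 0.7×0.13 = 0.321900 + 0.091000 = 0.412900
Of this, 0.091000 comes from 0.7×0.13 (the pest infestation=true cases).
P(pest infestation | wilting, root rot, ¬underwatering) = 0.091000 / 0.412900 ≈ 0.2204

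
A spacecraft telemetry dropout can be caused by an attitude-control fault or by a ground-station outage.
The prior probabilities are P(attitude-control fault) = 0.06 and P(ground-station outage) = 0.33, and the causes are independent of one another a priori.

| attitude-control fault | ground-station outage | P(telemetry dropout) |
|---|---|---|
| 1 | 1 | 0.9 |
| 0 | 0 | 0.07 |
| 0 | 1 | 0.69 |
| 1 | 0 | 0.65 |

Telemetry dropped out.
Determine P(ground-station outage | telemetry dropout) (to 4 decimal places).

Enumerate the 4 (attitude-control fault, ground-station outage) configurations and weight by the priors:
  P(telemetry dropout) = 0.07·0.94·0.67 + 0.69·0.94·0.33 + 0.65·0.06·0.67 + 0.9·0.06·0.33
        = 0.044086 + 0.214038 + 0.026130 + 0.017820 = 0.302074
The terms with ground-station outage present sum to 0.231858, so
  P(ground-station outage | telemetry dropout) = 0.231858 / 0.302074 ≈ 0.7676

P(ground-station outage | telemetry dropout) ≈ 0.7676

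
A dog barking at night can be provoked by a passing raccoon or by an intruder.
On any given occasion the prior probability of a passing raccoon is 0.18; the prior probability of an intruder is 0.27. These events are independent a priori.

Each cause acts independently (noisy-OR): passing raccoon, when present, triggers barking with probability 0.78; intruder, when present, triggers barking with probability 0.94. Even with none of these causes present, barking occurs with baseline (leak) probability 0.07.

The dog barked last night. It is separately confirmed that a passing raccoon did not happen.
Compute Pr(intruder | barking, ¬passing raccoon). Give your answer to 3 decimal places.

Pr(intruder | barking, ¬passing raccoon) ≈ 0.833

Under noisy-OR, P(barking | causes) = 1 − (1−0.07)·∏(1−qᵢ) over the active causes.
P(barking | ¬passing raccoon) = 0.07×0.73 + 0.9442×0.27 = 0.051100 + 0.254934 = 0.306034
Restricting to configurations with intruder present: 0.9442×0.27 = 0.254934.
Hence the posterior is 0.254934/0.306034 ≈ 0.833.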